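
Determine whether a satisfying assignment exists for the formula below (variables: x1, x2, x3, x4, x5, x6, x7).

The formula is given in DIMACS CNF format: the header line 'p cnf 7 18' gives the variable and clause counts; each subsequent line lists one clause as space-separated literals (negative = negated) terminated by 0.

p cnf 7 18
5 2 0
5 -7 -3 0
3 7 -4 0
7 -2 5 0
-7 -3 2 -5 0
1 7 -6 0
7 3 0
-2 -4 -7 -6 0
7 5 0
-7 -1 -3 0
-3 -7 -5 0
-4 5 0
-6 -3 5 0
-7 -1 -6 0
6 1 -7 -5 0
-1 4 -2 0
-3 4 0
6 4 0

Satisfiable

Suppose x5 = True.
Suppose x7 = True.
Unit clause (¬x3) forces x3 = False.
Suppose x1 = True.
Unit clause (¬x6) forces x6 = False.
Unit clause (x4) forces x4 = True.
Every clause is now satisfied; x2 is unconstrained.
A satisfying assignment: x1: True,  x2: True,  x3: False,  x4: True,  x5: True,  x6: False,  x7: True.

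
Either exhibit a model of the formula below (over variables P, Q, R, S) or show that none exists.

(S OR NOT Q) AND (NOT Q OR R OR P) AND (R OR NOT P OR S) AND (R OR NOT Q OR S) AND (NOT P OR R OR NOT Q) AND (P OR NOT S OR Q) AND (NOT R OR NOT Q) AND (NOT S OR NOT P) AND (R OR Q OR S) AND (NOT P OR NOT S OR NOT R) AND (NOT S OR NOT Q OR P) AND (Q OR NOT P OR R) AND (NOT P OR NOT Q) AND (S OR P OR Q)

P ↦ true,  Q ↦ false,  R ↦ true,  S ↦ false

Branch on S: set S = false.
The clause (NOT Q) is unit, so Q = false.
The clause (R) is unit, so R = true.
The clause (P) is unit, so P = true.
This assignment satisfies each clause.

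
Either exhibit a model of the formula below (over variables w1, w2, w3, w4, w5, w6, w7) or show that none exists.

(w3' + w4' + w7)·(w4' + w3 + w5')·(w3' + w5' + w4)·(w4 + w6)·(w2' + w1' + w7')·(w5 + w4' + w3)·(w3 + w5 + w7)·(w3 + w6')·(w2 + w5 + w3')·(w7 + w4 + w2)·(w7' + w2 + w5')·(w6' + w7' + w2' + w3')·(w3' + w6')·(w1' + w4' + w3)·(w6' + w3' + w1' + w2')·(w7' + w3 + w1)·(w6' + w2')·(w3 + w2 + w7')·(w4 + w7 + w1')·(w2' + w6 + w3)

w1: 0; w2: 1; w3: 1; w4: 1; w5: 0; w6: 0; w7: 1

Suppose w4 = 1.
Suppose w3 = 1.
(w7) alone gives w7 = 1.
(w6') alone gives w6 = 0.
Suppose w2 = 1.
(w1') alone gives w1 = 0.
Every clause is now satisfied; w5 is unconstrained.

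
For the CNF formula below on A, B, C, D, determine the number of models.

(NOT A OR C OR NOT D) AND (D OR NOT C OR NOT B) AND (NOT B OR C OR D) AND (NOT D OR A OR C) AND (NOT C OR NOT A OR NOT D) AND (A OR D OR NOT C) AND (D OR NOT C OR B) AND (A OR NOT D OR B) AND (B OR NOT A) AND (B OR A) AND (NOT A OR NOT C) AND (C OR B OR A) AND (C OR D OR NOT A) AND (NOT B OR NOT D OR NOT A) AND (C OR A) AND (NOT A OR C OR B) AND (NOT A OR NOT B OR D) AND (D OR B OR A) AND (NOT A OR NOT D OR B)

1

There are 2^4 = 16 truth assignments over (A, B, C, D).
Check each against the 19 clauses (columns in the order A, B, C, D):
  F F F F  ✗ fails (B OR A)
  F F F T  ✗ fails (NOT D OR A OR C)
  F F T F  ✗ fails (A OR D OR NOT C)
  F F T T  ✗ fails (A OR NOT D OR B)
  F T F F  ✗ fails (NOT B OR C OR D)
  F T F T  ✗ fails (NOT D OR A OR C)
  F T T F  ✗ fails (D OR NOT C OR NOT B)
  F T T T  ✓ satisfies all
  T F F F  ✗ fails (B OR NOT A)
  T F F T  ✗ fails (NOT A OR C OR NOT D)
  T F T F  ✗ fails (D OR NOT C OR B)
  T F T T  ✗ fails (NOT C OR NOT A OR NOT D)
  T T F F  ✗ fails (NOT B OR C OR D)
  T T F T  ✗ fails (NOT A OR C OR NOT D)
  T T T F  ✗ fails (D OR NOT C OR NOT B)
  T T T T  ✗ fails (NOT C OR NOT A OR NOT D)
1 of the 16 rows is a model.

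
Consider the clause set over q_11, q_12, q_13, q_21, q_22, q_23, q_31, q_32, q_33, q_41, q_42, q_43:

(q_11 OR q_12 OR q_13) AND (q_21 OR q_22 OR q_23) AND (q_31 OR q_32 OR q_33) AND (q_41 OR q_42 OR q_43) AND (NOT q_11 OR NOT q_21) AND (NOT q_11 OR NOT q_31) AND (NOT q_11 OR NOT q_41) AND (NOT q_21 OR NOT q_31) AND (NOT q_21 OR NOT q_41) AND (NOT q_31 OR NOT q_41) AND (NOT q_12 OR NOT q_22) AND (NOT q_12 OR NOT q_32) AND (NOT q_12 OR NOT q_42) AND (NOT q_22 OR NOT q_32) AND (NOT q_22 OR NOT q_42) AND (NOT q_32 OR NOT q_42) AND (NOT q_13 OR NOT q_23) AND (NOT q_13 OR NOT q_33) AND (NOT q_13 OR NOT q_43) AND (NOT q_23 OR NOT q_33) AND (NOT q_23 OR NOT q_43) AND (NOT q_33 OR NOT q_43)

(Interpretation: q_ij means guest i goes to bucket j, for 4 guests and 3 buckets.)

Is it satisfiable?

No, unsatisfiable

Try q_11 = false.
Try q_12 = true.
From the singleton clause (NOT q_22), q_22 = false.
From the singleton clause (NOT q_32), q_32 = false.
From the singleton clause (NOT q_42), q_42 = false.
Try q_21 = true.
From the singleton clause (NOT q_31), q_31 = false.
From the singleton clause (q_33), q_33 = true.
From the singleton clause (NOT q_41), q_41 = false.
From the singleton clause (q_43), q_43 = true.
That conflicts with the unit clause (NOT q_43).
Backtrack on q_21: now try q_21 = false.
From the singleton clause (q_23), q_23 = true.
From the singleton clause (NOT q_13), q_13 = false.
From the singleton clause (NOT q_33), q_33 = false.
From the singleton clause (q_31), q_31 = true.
From the singleton clause (NOT q_41), q_41 = false.
From the singleton clause (q_43), q_43 = true.
That conflicts with the unit clause (NOT q_43).
Either choice for q_21 ends in contradiction.
Backtrack on q_12: now try q_12 = false.
From the singleton clause (q_13), q_13 = true.
From the singleton clause (NOT q_23), q_23 = false.
From the singleton clause (NOT q_33), q_33 = false.
From the singleton clause (NOT q_43), q_43 = false.
Try q_21 = true.
From the singleton clause (NOT q_31), q_31 = false.
From the singleton clause (q_32), q_32 = true.
From the singleton clause (NOT q_41), q_41 = false.
From the singleton clause (q_42), q_42 = true.
That conflicts with the unit clause (NOT q_42).
Backtrack on q_21: now try q_21 = false.
From the singleton clause (q_22), q_22 = true.
From the singleton clause (NOT q_32), q_32 = false.
From the singleton clause (q_31), q_31 = true.
From the singleton clause (NOT q_41), q_41 = false.
From the singleton clause (q_42), q_42 = true.
That conflicts with the unit clause (NOT q_42).
Either choice for q_21 ends in contradiction.
Either choice for q_12 ends in contradiction.
Backtrack on q_11: now try q_11 = true.
From the singleton clause (NOT q_21), q_21 = false.
From the singleton clause (NOT q_31), q_31 = false.
From the singleton clause (NOT q_41), q_41 = false.
Try q_22 = true.
From the singleton clause (NOT q_12), q_12 = false.
From the singleton clause (NOT q_32), q_32 = false.
From the singleton clause (q_33), q_33 = true.
From the singleton clause (NOT q_42), q_42 = false.
From the singleton clause (q_43), q_43 = true.
That conflicts with the unit clause (NOT q_43).
Backtrack on q_22: now try q_22 = false.
From the singleton clause (q_23), q_23 = true.
From the singleton clause (NOT q_13), q_13 = false.
From the singleton clause (NOT q_33), q_33 = false.
From the singleton clause (q_32), q_32 = true.
From the singleton clause (NOT q_12), q_12 = false.
From the singleton clause (NOT q_42), q_42 = false.
From the singleton clause (q_43), q_43 = true.
That conflicts with the unit clause (NOT q_43).
Either choice for q_22 ends in contradiction.
Either choice for q_11 ends in contradiction.
No assignment satisfies every clause.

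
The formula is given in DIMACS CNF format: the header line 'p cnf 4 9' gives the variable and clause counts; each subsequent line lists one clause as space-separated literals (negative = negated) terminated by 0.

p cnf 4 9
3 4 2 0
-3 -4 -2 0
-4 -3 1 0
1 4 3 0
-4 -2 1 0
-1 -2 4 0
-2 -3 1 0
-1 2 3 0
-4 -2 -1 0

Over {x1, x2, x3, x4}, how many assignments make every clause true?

There are 2^4 = 16 truth assignments over (x1, x2, x3, x4).
Check each against the 9 clauses (columns in the order x1, x2, x3, x4):
  F F F F  ✗ fails (x3 ∨ x4 ∨ x2)
  F F F T  ✓ satisfies all
  F F T F  ✓ satisfies all
  F F T T  ✗ fails (¬x4 ∨ ¬x3 ∨ x1)
  F T F F  ✗ fails (x1 ∨ x4 ∨ x3)
  F T F T  ✗ fails (¬x4 ∨ ¬x2 ∨ x1)
  F T T F  ✗ fails (¬x2 ∨ ¬x3 ∨ x1)
  F T T T  ✗ fails (¬x3 ∨ ¬x4 ∨ ¬x2)
  T F F F  ✗ fails (x3 ∨ x4 ∨ x2)
  T F F T  ✗ fails (¬x1 ∨ x2 ∨ x3)
  T F T F  ✓ satisfies all
  T F T T  ✓ satisfies all
  T T F F  ✗ fails (¬x1 ∨ ¬x2 ∨ x4)
  T T F T  ✗ fails (¬x4 ∨ ¬x2 ∨ ¬x1)
  T T T F  ✗ fails (¬x1 ∨ ¬x2 ∨ x4)
  T T T T  ✗ fails (¬x3 ∨ ¬x4 ∨ ¬x2)
4 of the 16 rows are models.

4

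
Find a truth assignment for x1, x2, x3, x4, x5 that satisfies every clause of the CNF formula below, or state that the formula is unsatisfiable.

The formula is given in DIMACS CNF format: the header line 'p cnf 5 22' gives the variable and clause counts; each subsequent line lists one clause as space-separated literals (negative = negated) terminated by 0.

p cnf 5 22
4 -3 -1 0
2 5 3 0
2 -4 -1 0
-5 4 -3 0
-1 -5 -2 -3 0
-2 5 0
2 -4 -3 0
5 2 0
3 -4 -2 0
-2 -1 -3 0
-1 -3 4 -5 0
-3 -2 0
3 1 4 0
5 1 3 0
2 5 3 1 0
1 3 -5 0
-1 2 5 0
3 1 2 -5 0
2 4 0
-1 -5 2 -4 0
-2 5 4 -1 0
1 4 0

Suppose x2 = True.
(x5) alone gives x5 = True.
(¬x3) alone gives x3 = False.
(¬x4) alone gives x4 = False.
(x1) alone gives x1 = True.
This assignment satisfies each clause.

x1: True,  x2: True,  x3: False,  x4: False,  x5: True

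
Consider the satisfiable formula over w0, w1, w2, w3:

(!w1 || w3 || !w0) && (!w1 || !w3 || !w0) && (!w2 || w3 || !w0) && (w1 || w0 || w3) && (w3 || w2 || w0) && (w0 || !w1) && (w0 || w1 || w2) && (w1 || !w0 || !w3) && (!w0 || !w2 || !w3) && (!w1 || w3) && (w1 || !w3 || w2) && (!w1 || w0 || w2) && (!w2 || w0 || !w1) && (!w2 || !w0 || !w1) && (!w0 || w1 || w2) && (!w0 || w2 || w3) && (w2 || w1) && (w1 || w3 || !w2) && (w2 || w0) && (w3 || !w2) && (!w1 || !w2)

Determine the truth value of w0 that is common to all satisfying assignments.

False

Suppose w0 = true.
Try w1 = false.
Unit clause (!w3) forces w3 = false.
Unit clause (!w2) forces w2 = false.
Now (w2) is unsatisfied and unit — conflict.
That branch fails; take w1 = true instead.
Unit clause (w3) forces w3 = true.
Now (!w3) is unsatisfied and unit — conflict.
Either choice for w1 ends in contradiction.
So every satisfying assignment has w0 = False.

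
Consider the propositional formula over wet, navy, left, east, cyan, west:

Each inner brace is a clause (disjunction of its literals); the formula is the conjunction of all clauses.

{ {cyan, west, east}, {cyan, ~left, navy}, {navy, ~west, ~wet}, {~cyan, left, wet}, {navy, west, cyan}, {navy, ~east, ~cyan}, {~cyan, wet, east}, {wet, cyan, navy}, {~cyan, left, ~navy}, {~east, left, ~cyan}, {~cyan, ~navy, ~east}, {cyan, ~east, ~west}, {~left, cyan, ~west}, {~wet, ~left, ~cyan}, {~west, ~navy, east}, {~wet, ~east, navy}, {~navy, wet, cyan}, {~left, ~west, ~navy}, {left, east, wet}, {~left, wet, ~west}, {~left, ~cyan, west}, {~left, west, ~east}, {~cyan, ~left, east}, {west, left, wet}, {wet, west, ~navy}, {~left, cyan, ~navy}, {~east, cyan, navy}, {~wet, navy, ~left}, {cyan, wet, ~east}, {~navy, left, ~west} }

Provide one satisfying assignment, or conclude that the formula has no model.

wet=1, navy=1, left=0, east=1, cyan=0, west=0

Branch on cyan: set cyan = 0.
Branch on west: set west = 0.
From the singleton clause (east), east = 1.
From the singleton clause (navy), navy = 1.
From the singleton clause (wet), wet = 1.
From the singleton clause (~left), left = 0.
This assignment satisfies each clause.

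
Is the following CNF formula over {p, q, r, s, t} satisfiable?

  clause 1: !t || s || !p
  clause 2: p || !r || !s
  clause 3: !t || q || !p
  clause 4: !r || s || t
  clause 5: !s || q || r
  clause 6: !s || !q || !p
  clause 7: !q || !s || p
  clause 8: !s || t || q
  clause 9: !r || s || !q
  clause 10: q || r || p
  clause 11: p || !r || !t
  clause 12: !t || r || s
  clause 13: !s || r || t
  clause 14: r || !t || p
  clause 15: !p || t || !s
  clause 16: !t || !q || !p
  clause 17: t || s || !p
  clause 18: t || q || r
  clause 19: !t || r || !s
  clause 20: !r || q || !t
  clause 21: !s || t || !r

Case t = false:
Case r = false:
From the singleton clause (!s), s = false.
From the singleton clause (!p), p = false.
From the singleton clause (q), q = true.
This assignment satisfies each clause.
A satisfying assignment: p: false, q: true, r: false, s: false, t: false.

Yes, satisfiable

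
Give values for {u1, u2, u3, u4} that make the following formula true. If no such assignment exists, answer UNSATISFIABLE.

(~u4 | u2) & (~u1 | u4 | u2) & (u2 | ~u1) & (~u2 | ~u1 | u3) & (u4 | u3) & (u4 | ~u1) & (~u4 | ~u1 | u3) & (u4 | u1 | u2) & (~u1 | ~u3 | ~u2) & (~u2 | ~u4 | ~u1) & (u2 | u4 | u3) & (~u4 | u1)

u1=0; u2=1; u3=1; u4=0

Case u4 = 0:
The clause (u3) is unit, so u3 = 1.
The clause (~u1) is unit, so u1 = 0.
The clause (u2) is unit, so u2 = 1.
This assignment satisfies each clause.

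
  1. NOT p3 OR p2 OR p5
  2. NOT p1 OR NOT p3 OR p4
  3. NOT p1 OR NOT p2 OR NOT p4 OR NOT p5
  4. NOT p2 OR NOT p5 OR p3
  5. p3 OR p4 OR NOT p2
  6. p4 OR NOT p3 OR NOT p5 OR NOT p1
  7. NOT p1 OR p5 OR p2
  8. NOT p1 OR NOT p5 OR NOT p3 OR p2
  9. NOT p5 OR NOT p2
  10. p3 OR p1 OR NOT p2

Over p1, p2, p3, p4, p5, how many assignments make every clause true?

12

There are 2^5 = 32 truth assignments over (p1, p2, p3, p4, p5).
Split on p2. With p2 = true, the clauses containing p2 are satisfied and NOT p2 drops from the rest; 4 of the 2^4 = 16 assignments to the other variables satisfy what remains.
With p2 = false, by the same count on the reduced clause set, 8 assignments work.
Total: 4 + 8 = 12.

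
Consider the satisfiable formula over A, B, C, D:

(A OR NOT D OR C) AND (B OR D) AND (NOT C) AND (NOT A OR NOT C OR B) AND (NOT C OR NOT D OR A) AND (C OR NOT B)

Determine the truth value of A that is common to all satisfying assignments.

True

Suppose A = false.
Unit clause (NOT C) forces C = false.
Unit clause (NOT D) forces D = false.
Unit clause (B) forces B = true.
But (NOT B) is also a unit clause — contradiction.
So every satisfying assignment has A = True.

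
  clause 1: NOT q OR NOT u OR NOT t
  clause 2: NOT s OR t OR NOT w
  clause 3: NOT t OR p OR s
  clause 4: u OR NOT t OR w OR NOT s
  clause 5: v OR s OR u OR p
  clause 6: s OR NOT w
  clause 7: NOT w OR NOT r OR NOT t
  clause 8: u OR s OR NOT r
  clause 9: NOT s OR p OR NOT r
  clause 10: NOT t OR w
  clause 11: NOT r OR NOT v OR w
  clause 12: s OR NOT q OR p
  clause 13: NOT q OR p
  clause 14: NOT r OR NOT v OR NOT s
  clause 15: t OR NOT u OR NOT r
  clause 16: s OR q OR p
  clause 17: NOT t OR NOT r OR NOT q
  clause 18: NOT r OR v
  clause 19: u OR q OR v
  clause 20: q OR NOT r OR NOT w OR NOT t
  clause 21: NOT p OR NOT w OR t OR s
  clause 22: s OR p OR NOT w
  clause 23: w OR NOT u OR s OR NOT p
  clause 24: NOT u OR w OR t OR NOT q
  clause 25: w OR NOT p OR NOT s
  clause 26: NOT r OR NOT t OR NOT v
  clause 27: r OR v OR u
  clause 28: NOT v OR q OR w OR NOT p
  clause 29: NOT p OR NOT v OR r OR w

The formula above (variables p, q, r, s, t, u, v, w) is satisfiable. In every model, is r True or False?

False

Suppose r = true.
(v) alone gives v = true.
(w) alone gives w = true.
(s) alone gives s = true.
That conflicts with the unit clause (NOT s).
So every satisfying assignment has r = False.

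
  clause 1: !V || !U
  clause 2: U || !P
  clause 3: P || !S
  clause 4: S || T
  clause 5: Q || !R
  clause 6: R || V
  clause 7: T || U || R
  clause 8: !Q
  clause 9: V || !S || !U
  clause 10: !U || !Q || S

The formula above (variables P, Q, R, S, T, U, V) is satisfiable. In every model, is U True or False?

False

Suppose U = true.
The clause (!V) is unit, so V = false.
The clause (R) is unit, so R = true.
The clause (Q) is unit, so Q = true.
That conflicts with the unit clause (!Q).
So every satisfying assignment has U = False.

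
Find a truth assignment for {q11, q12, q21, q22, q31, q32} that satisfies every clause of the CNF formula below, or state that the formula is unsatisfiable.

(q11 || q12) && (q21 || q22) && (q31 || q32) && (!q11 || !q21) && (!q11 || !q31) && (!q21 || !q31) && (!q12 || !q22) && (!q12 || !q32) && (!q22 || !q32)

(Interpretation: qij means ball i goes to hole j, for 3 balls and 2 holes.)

UNSATISFIABLE

Try q11 = true.
(!q21) alone gives q21 = false.
(q22) alone gives q22 = true.
(!q31) alone gives q31 = false.
(q32) alone gives q32 = true.
But (!q32) is also a unit clause — contradiction.
Undo q11 and try q11 = false.
(q12) alone gives q12 = true.
(!q22) alone gives q22 = false.
(q21) alone gives q21 = true.
(!q31) alone gives q31 = false.
(q32) alone gives q32 = true.
But (!q32) is also a unit clause — contradiction.
Both values of q11 lead to a conflict.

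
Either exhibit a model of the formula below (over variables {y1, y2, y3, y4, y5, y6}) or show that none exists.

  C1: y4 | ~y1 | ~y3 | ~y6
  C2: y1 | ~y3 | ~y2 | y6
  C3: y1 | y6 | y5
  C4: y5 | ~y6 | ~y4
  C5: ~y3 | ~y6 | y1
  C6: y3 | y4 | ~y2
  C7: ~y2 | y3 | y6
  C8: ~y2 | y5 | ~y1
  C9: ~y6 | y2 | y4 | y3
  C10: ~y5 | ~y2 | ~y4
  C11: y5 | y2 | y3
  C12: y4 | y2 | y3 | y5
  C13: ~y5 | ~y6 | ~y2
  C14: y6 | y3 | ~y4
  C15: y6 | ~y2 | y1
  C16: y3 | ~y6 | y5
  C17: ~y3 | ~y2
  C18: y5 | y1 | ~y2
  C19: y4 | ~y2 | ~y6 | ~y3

Try y3 = 0.
Try y4 = 0.
(~y2) alone gives y2 = 0.
(~y6) alone gives y6 = 0.
(y5) alone gives y5 = 1.
No clause remains; y1 is free.

y1 ↦ 1, y2 ↦ 0, y3 ↦ 0, y4 ↦ 0, y5 ↦ 1, y6 ↦ 0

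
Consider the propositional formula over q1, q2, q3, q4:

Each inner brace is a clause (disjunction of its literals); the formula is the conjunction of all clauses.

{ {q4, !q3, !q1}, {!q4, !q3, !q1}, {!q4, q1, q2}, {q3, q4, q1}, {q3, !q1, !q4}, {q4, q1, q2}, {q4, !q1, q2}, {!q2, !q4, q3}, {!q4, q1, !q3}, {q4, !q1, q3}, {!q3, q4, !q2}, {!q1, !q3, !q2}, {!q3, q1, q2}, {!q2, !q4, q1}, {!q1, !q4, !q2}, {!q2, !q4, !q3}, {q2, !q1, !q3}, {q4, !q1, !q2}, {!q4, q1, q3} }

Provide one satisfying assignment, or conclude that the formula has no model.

Suppose q4 = true.
Suppose q3 = false.
From the singleton clause (!q1), q1 = false.
But (q1) is also a unit clause — contradiction.
That branch fails; take q3 = true instead.
From the singleton clause (!q1), q1 = false.
But (q1) is also a unit clause — contradiction.
Both values of q3 lead to a conflict.
That branch fails; take q4 = false instead.
Suppose q3 = false.
From the singleton clause (q1), q1 = true.
But (!q1) is also a unit clause — contradiction.
That branch fails; take q3 = true instead.
From the singleton clause (!q1), q1 = false.
From the singleton clause (q2), q2 = true.
But (!q2) is also a unit clause — contradiction.
Both values of q3 lead to a conflict.
Both values of q4 lead to a conflict.

UNSATISFIABLE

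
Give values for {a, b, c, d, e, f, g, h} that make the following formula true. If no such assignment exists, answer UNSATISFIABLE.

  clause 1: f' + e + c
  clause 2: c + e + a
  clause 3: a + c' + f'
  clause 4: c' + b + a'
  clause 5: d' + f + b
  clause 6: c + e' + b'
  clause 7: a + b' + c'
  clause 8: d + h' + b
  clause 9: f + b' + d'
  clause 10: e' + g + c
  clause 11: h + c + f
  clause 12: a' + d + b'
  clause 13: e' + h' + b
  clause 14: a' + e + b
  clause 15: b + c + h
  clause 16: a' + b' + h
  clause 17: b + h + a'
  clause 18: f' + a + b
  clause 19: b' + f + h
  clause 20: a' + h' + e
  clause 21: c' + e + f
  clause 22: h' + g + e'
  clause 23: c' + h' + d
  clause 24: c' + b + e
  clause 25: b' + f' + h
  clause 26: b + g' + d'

Branch on f: set f = 0.
Branch on d: set d = 0.
Branch on h: set h = 0.
From the singleton clause (c), c = 1.
From the singleton clause (b'), b = 0.
From the singleton clause (a'), a = 0.
From the singleton clause (e), e = 1.
No clause remains; g is free.

a: 0,  b: 0,  c: 1,  d: 0,  e: 1,  f: 0,  g: 1,  h: 0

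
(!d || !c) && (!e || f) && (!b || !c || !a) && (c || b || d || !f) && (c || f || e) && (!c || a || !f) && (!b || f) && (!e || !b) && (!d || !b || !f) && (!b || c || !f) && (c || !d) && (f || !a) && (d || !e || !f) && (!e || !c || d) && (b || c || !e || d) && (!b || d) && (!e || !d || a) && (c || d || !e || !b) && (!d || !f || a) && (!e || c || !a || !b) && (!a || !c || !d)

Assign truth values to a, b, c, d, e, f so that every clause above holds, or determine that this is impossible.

Suppose d = false.
Unit clause (!b) forces b = false.
Suppose e = false.
Suppose c = true.
Suppose a = true.
Unit clause (f) forces f = true.
Every clause now holds.

a ↦ true; b ↦ false; c ↦ true; d ↦ false; e ↦ false; f ↦ true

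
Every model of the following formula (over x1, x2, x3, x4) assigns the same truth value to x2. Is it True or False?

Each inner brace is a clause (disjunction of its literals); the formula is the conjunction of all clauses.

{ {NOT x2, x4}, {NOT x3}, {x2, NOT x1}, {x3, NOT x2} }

False

Suppose x2 = true.
(x4) alone gives x4 = true.
(NOT x3) alone gives x3 = false.
That conflicts with the unit clause (x3).
So every satisfying assignment has x2 = False.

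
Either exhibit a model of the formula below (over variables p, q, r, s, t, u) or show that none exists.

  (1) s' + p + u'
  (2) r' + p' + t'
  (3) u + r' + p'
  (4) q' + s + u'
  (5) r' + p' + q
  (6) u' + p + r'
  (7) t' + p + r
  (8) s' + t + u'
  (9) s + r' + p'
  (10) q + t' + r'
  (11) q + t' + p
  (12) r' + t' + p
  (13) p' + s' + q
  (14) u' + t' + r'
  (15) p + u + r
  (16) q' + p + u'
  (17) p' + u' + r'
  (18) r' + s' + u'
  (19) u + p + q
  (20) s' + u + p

p=1, q=1, r=0, s=1, t=1, u=1

Case s = 1:
Case p = 1:
From the singleton clause (q), q = 1.
Case r = 0:
Case t = 1:
All clauses hold; u can take either value.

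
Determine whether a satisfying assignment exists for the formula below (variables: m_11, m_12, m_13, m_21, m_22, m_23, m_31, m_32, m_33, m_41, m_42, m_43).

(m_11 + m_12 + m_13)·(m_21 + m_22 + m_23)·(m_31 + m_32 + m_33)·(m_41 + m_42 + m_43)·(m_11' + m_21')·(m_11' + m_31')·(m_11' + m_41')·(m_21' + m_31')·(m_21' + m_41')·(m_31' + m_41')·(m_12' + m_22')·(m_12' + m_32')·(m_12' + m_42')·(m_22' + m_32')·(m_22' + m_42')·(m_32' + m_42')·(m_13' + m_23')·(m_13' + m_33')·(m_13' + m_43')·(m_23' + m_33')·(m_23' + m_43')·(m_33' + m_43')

Branch on m_11: set m_11 = 0.
Branch on m_12: set m_12 = 1.
Unit clause (m_22') forces m_22 = 0.
Unit clause (m_32') forces m_32 = 0.
Unit clause (m_42') forces m_42 = 0.
Branch on m_21: set m_21 = 1.
Unit clause (m_31') forces m_31 = 0.
Unit clause (m_33) forces m_33 = 1.
Unit clause (m_41') forces m_41 = 0.
Unit clause (m_43) forces m_43 = 1.
That conflicts with the unit clause (m_43').
Undo m_21 and try m_21 = 0.
Unit clause (m_23) forces m_23 = 1.
Unit clause (m_13') forces m_13 = 0.
Unit clause (m_33') forces m_33 = 0.
Unit clause (m_31) forces m_31 = 1.
Unit clause (m_41') forces m_41 = 0.
Unit clause (m_43) forces m_43 = 1.
That conflicts with the unit clause (m_43').
Neither m_21 = 1 nor m_21 = 0 works.
Undo m_12 and try m_12 = 0.
Unit clause (m_13) forces m_13 = 1.
Unit clause (m_23') forces m_23 = 0.
Unit clause (m_33') forces m_33 = 0.
Unit clause (m_43') forces m_43 = 0.
Branch on m_21: set m_21 = 1.
Unit clause (m_31') forces m_31 = 0.
Unit clause (m_32) forces m_32 = 1.
Unit clause (m_41') forces m_41 = 0.
Unit clause (m_42) forces m_42 = 1.
That conflicts with the unit clause (m_42').
Undo m_21 and try m_21 = 0.
Unit clause (m_22) forces m_22 = 1.
Unit clause (m_32') forces m_32 = 0.
Unit clause (m_31) forces m_31 = 1.
Unit clause (m_41') forces m_41 = 0.
Unit clause (m_42) forces m_42 = 1.
That conflicts with the unit clause (m_42').
Neither m_21 = 1 nor m_21 = 0 works.
Neither m_12 = 1 nor m_12 = 0 works.
Undo m_11 and try m_11 = 1.
Unit clause (m_21') forces m_21 = 0.
Unit clause (m_31') forces m_31 = 0.
Unit clause (m_41') forces m_41 = 0.
Branch on m_22: set m_22 = 1.
Unit clause (m_12') forces m_12 = 0.
Unit clause (m_32') forces m_32 = 0.
Unit clause (m_33) forces m_33 = 1.
Unit clause (m_42') forces m_42 = 0.
Unit clause (m_43) forces m_43 = 1.
That conflicts with the unit clause (m_43').
Undo m_22 and try m_22 = 0.
Unit clause (m_23) forces m_23 = 1.
Unit clause (m_13') forces m_13 = 0.
Unit clause (m_33') forces m_33 = 0.
Unit clause (m_32) forces m_32 = 1.
Unit clause (m_12') forces m_12 = 0.
Unit clause (m_42') forces m_42 = 0.
Unit clause (m_43) forces m_43 = 1.
That conflicts with the unit clause (m_43').
Neither m_22 = 1 nor m_22 = 0 works.
Neither m_11 = 1 nor m_11 = 0 works.
No assignment satisfies every clause.

Unsatisfiable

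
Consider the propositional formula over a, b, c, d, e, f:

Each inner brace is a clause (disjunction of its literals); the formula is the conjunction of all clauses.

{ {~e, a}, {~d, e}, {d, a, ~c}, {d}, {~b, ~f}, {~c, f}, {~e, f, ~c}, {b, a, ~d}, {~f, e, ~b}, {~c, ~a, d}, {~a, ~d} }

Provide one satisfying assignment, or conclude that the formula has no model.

UNSATISFIABLE

The clause (d) is unit, so d = 1.
The clause (e) is unit, so e = 1.
The clause (a) is unit, so a = 1.
That conflicts with the unit clause (~a).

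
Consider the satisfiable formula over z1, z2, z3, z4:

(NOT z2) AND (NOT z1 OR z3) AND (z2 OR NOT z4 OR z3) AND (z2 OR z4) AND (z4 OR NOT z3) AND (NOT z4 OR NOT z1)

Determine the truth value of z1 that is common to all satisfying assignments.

False

Suppose z1 = true.
Unit clause (NOT z2) forces z2 = false.
Unit clause (z3) forces z3 = true.
Unit clause (z4) forces z4 = true.
Now (NOT z4) is unsatisfied and unit — conflict.
So every satisfying assignment has z1 = False.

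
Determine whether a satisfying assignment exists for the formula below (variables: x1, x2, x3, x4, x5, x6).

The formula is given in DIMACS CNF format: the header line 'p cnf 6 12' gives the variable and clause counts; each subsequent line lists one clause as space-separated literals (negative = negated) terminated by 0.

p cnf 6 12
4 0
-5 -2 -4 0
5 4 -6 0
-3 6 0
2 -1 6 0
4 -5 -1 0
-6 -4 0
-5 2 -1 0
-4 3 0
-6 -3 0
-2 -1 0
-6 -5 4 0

(x4) alone gives x4 = True.
(¬x6) alone gives x6 = False.
(¬x3) alone gives x3 = False.
Now (x3) is unsatisfied and unit — conflict.
No assignment satisfies every clause.

No, unsatisfiable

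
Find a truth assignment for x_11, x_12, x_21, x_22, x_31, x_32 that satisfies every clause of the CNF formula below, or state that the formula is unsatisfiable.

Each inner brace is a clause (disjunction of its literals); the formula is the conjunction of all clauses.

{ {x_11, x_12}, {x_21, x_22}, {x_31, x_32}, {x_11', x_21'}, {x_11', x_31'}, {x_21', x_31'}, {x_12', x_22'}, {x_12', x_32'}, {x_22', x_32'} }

Case x_11 = 1:
From the singleton clause (x_21'), x_21 = 0.
From the singleton clause (x_22), x_22 = 1.
From the singleton clause (x_31'), x_31 = 0.
From the singleton clause (x_32), x_32 = 1.
Now (x_32') is unsatisfied and unit — conflict.
Backtrack on x_11: now try x_11 = 0.
From the singleton clause (x_12), x_12 = 1.
From the singleton clause (x_22'), x_22 = 0.
From the singleton clause (x_21), x_21 = 1.
From the singleton clause (x_31'), x_31 = 0.
From the singleton clause (x_32), x_32 = 1.
Now (x_32') is unsatisfied and unit — conflict.
Both values of x_11 lead to a conflict.

UNSATISFIABLE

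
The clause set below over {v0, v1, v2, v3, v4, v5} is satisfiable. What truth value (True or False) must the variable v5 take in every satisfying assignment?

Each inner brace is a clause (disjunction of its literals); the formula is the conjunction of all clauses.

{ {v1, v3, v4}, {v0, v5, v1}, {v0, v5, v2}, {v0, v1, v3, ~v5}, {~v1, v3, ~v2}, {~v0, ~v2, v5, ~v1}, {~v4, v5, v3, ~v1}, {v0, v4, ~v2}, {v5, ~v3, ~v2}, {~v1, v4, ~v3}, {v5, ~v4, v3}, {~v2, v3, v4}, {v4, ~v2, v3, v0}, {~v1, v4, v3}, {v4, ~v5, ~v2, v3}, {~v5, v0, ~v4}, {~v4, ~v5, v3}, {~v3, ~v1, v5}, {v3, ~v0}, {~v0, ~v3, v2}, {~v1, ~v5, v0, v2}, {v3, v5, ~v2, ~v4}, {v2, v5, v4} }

True

Suppose v5 = 0.
Suppose v0 = 1.
(v3) alone gives v3 = 1.
(~v2) alone gives v2 = 0.
But (v2) is also a unit clause — contradiction.
That branch fails; take v0 = 0 instead.
(v1) alone gives v1 = 1.
(v2) alone gives v2 = 1.
(v3) alone gives v3 = 1.
But (~v3) is also a unit clause — contradiction.
Both values of v0 lead to a conflict.
So every satisfying assignment has v5 = True.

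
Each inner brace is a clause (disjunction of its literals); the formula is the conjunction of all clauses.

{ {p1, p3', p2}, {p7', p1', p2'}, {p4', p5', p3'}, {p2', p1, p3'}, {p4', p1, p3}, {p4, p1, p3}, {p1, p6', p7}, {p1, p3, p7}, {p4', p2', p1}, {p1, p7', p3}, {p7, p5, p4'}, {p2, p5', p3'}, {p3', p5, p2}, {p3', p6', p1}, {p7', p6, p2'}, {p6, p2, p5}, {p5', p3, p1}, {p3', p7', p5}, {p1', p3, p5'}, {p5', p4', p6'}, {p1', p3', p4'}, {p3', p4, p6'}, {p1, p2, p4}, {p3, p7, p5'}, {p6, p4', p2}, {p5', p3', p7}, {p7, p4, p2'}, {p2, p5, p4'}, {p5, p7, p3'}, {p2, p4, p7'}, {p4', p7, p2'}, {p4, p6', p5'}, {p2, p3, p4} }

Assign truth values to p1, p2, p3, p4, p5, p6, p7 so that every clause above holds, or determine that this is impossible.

UNSATISFIABLE

Suppose p1 = 1.
Suppose p7 = 0.
Suppose p5 = 1.
(p3) alone gives p3 = 1.
That conflicts with the unit clause (p3').
That branch fails; take p5 = 0 instead.
(p4') alone gives p4 = 0.
(p2') alone gives p2 = 0.
(p3') alone gives p3 = 0.
That conflicts with the unit clause (p3).
Neither p5 = 1 nor p5 = 0 works.
That branch fails; take p7 = 1 instead.
(p2') alone gives p2 = 0.
(p4) alone gives p4 = 1.
(p3') alone gives p3 = 0.
(p5') alone gives p5 = 0.
That conflicts with the unit clause (p5).
Neither p7 = 1 nor p7 = 0 works.
That branch fails; take p1 = 0 instead.
Suppose p3 = 0.
(p4') alone gives p4 = 0.
That conflicts with the unit clause (p4).
That branch fails; take p3 = 1 instead.
(p2) alone gives p2 = 1.
That conflicts with the unit clause (p2').
Neither p3 = 1 nor p3 = 0 works.
Neither p1 = 1 nor p1 = 0 works.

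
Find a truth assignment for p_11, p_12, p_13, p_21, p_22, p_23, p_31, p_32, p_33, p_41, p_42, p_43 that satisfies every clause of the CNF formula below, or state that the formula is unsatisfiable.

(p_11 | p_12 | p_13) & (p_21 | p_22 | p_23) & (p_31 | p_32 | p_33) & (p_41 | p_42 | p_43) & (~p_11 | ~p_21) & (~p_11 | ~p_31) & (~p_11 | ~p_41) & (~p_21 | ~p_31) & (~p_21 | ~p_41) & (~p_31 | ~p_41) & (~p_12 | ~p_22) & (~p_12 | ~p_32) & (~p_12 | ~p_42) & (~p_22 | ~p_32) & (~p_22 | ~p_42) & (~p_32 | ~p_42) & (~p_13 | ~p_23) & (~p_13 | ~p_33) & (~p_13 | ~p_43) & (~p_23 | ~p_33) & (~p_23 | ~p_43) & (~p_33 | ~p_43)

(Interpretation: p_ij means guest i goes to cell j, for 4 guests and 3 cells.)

UNSATISFIABLE

Case p_11 = 0:
Case p_12 = 1:
(~p_22) alone gives p_22 = 0.
(~p_32) alone gives p_32 = 0.
(~p_42) alone gives p_42 = 0.
Case p_21 = 1:
(~p_31) alone gives p_31 = 0.
(p_33) alone gives p_33 = 1.
(~p_41) alone gives p_41 = 0.
(p_43) alone gives p_43 = 1.
That conflicts with the unit clause (~p_43).
So p_21 must be the other value — set p_21 = 0.
(p_23) alone gives p_23 = 1.
(~p_13) alone gives p_13 = 0.
(~p_33) alone gives p_33 = 0.
(p_31) alone gives p_31 = 1.
(~p_41) alone gives p_41 = 0.
(p_43) alone gives p_43 = 1.
That conflicts with the unit clause (~p_43).
Either choice for p_21 ends in contradiction.
So p_12 must be the other value — set p_12 = 0.
(p_13) alone gives p_13 = 1.
(~p_23) alone gives p_23 = 0.
(~p_33) alone gives p_33 = 0.
(~p_43) alone gives p_43 = 0.
Case p_21 = 1:
(~p_31) alone gives p_31 = 0.
(p_32) alone gives p_32 = 1.
(~p_41) alone gives p_41 = 0.
(p_42) alone gives p_42 = 1.
That conflicts with the unit clause (~p_42).
So p_21 must be the other value — set p_21 = 0.
(p_22) alone gives p_22 = 1.
(~p_32) alone gives p_32 = 0.
(p_31) alone gives p_31 = 1.
(~p_41) alone gives p_41 = 0.
(p_42) alone gives p_42 = 1.
That conflicts with the unit clause (~p_42).
Either choice for p_21 ends in contradiction.
Either choice for p_12 ends in contradiction.
So p_11 must be the other value — set p_11 = 1.
(~p_21) alone gives p_21 = 0.
(~p_31) alone gives p_31 = 0.
(~p_41) alone gives p_41 = 0.
Case p_22 = 1:
(~p_12) alone gives p_12 = 0.
(~p_32) alone gives p_32 = 0.
(p_33) alone gives p_33 = 1.
(~p_42) alone gives p_42 = 0.
(p_43) alone gives p_43 = 1.
That conflicts with the unit clause (~p_43).
So p_22 must be the other value — set p_22 = 0.
(p_23) alone gives p_23 = 1.
(~p_13) alone gives p_13 = 0.
(~p_33) alone gives p_33 = 0.
(p_32) alone gives p_32 = 1.
(~p_12) alone gives p_12 = 0.
(~p_42) alone gives p_42 = 0.
(p_43) alone gives p_43 = 1.
That conflicts with the unit clause (~p_43).
Either choice for p_22 ends in contradiction.
Either choice for p_11 ends in contradiction.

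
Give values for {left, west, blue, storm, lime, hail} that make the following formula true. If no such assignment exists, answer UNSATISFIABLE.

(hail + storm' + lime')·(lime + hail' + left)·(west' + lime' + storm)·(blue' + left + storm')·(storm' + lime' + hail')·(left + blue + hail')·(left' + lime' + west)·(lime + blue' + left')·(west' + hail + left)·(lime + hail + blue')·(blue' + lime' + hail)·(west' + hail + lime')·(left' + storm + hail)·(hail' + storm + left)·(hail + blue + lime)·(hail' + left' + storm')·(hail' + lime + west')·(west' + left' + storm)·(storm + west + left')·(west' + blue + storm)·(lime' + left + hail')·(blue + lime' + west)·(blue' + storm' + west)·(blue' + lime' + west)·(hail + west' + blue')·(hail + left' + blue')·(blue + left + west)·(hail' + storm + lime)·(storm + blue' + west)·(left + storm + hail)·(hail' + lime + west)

UNSATISFIABLE

Case hail = 1:
Case lime = 1:
From the singleton clause (storm'), storm = 0.
From the singleton clause (west'), west = 0.
From the singleton clause (left'), left = 0.
That conflicts with the unit clause (left).
That branch fails; take lime = 0 instead.
From the singleton clause (left), left = 1.
From the singleton clause (blue'), blue = 0.
From the singleton clause (storm'), storm = 0.
That conflicts with the unit clause (storm).
Neither lime = 1 nor lime = 0 works.
That branch fails; take hail = 0 instead.
Case storm = 0:
From the singleton clause (left'), left = 0.
That conflicts with the unit clause (left).
That branch fails; take storm = 1 instead.
From the singleton clause (lime'), lime = 0.
From the singleton clause (blue'), blue = 0.
That conflicts with the unit clause (blue).
Neither storm = 1 nor storm = 0 works.
Neither hail = 1 nor hail = 0 works.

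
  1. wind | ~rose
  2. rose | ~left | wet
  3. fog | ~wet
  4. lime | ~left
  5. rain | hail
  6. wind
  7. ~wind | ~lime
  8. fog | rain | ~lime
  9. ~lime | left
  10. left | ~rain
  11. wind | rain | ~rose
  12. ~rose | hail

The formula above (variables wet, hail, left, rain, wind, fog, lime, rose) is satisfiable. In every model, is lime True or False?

Suppose lime = 1.
From the singleton clause (wind), wind = 1.
Now (~wind) is unsatisfied and unit — conflict.
So every satisfying assignment has lime = False.

False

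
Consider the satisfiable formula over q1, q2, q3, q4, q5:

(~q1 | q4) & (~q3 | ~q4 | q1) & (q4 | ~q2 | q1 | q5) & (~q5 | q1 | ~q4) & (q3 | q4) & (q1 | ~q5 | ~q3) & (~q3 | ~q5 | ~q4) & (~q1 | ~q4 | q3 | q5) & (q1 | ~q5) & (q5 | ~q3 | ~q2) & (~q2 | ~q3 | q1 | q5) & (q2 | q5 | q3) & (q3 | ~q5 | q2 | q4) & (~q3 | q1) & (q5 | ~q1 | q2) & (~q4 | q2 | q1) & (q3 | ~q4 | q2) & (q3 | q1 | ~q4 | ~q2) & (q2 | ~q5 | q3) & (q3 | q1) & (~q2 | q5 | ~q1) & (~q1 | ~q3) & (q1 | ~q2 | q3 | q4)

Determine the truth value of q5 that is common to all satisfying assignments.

Suppose q5 = 0.
Try q1 = 0.
The clause (~q3) is unit, so q3 = 0.
But (q3) is also a unit clause — contradiction.
Undo q1 and try q1 = 1.
The clause (q4) is unit, so q4 = 1.
The clause (q3) is unit, so q3 = 1.
But (~q3) is also a unit clause — contradiction.
Either choice for q1 ends in contradiction.
So every satisfying assignment has q5 = True.

True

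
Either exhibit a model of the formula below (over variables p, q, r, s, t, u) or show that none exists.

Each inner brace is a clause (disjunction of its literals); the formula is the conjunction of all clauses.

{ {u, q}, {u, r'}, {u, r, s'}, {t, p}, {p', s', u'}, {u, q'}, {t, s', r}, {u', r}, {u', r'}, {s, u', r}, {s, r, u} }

Suppose u = 1.
The clause (r) is unit, so r = 1.
That conflicts with the unit clause (r').
That branch fails; take u = 0 instead.
The clause (q) is unit, so q = 1.
That conflicts with the unit clause (q').
Both values of u lead to a conflict.

UNSATISFIABLE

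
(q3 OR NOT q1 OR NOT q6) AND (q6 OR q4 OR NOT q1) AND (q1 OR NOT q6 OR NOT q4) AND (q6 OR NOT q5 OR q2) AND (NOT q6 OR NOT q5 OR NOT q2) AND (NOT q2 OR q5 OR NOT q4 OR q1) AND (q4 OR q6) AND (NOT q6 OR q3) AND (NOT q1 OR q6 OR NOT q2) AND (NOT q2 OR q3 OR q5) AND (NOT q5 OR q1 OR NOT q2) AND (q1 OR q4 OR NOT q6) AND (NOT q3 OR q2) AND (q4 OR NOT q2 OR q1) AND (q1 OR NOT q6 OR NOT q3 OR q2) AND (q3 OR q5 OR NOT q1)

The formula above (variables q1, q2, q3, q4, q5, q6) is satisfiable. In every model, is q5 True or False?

False

Suppose q5 = true.
Branch on q6: set q6 = true.
From the singleton clause (NOT q2), q2 = false.
From the singleton clause (q3), q3 = true.
Now (NOT q3) is unsatisfied and unit — conflict.
Undo q6 and try q6 = false.
From the singleton clause (q2), q2 = true.
From the singleton clause (q4), q4 = true.
From the singleton clause (NOT q1), q1 = false.
Now (q1) is unsatisfied and unit — conflict.
Both values of q6 lead to a conflict.
So every satisfying assignment has q5 = False.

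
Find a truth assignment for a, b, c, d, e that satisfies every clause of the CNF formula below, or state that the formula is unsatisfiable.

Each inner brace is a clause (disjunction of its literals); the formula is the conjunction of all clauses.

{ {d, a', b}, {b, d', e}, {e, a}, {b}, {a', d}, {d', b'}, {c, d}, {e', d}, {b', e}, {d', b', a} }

Unit clause (b) forces b = 1.
Unit clause (d') forces d = 0.
Unit clause (a') forces a = 0.
Unit clause (e) forces e = 1.
Now (e') is unsatisfied and unit — conflict.

UNSATISFIABLE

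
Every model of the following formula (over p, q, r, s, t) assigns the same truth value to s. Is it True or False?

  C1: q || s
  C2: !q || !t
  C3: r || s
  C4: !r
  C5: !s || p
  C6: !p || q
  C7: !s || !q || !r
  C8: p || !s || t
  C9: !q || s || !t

Suppose s = false.
Unit clause (q) forces q = true.
Unit clause (!t) forces t = false.
Unit clause (r) forces r = true.
Now (!r) is unsatisfied and unit — conflict.
So every satisfying assignment has s = True.

True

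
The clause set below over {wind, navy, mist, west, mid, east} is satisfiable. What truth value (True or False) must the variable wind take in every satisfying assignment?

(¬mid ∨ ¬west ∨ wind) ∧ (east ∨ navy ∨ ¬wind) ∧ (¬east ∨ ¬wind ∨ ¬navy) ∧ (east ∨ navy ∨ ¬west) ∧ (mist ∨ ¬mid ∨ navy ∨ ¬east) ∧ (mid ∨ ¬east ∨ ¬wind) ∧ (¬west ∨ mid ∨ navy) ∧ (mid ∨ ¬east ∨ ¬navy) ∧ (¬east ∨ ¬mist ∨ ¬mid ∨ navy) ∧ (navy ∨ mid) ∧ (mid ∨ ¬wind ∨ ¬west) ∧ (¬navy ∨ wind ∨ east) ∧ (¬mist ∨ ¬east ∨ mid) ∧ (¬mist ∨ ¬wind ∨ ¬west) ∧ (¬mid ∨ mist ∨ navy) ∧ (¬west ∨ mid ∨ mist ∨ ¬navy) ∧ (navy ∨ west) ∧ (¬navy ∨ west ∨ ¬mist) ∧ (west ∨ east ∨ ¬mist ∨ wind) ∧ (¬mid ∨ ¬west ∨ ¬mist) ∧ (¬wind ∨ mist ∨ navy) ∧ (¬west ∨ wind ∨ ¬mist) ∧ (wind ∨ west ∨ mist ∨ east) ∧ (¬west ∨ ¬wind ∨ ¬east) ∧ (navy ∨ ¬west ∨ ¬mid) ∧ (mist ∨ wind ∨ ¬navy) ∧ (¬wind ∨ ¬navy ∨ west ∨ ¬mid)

Suppose wind = False.
Suppose mid = False.
The clause (navy) is unit, so navy = True.
The clause (¬east) is unit, so east = False.
That conflicts with the unit clause (east).
So mid must be the other value — set mid = True.
The clause (¬west) is unit, so west = False.
The clause (navy) is unit, so navy = True.
The clause (east) is unit, so east = True.
The clause (¬mist) is unit, so mist = False.
That conflicts with the unit clause (mist).
Either choice for mid ends in contradiction.
So every satisfying assignment has wind = True.

True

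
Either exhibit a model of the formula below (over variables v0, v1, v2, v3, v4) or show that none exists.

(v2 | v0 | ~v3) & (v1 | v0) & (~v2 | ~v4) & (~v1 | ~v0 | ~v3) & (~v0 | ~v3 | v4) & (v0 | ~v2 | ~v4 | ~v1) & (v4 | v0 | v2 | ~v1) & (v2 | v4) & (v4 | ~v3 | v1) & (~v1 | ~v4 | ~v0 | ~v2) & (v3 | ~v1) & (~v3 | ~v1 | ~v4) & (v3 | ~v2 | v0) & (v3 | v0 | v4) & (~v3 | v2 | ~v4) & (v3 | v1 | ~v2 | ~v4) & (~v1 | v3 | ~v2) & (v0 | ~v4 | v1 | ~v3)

Try v1 = 0.
(v0) alone gives v0 = 1.
Try v2 = 1.
(~v4) alone gives v4 = 0.
(~v3) alone gives v3 = 0.
All clauses are satisfied.

v0 ↦ 1,  v1 ↦ 0,  v2 ↦ 1,  v3 ↦ 0,  v4 ↦ 0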